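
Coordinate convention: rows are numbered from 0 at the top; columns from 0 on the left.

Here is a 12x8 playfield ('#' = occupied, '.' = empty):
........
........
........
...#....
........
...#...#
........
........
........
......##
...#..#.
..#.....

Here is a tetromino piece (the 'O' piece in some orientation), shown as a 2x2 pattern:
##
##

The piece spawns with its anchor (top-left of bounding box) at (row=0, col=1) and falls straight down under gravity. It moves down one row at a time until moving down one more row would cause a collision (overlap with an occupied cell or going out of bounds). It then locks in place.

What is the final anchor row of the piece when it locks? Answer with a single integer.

Spawn at (row=0, col=1). Try each row:
  row 0: fits
  row 1: fits
  row 2: fits
  row 3: fits
  row 4: fits
  row 5: fits
  row 6: fits
  row 7: fits
  row 8: fits
  row 9: fits
  row 10: blocked -> lock at row 9

Answer: 9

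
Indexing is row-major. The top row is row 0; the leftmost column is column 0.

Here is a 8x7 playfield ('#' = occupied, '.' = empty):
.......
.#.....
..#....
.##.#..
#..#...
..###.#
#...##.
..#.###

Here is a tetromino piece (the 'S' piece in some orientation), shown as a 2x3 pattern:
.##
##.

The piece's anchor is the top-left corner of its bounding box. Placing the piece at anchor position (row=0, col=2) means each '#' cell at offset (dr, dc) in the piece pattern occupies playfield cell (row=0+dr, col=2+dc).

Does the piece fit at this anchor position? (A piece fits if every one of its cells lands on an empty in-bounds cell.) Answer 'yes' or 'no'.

Check each piece cell at anchor (0, 2):
  offset (0,1) -> (0,3): empty -> OK
  offset (0,2) -> (0,4): empty -> OK
  offset (1,0) -> (1,2): empty -> OK
  offset (1,1) -> (1,3): empty -> OK
All cells valid: yes

Answer: yes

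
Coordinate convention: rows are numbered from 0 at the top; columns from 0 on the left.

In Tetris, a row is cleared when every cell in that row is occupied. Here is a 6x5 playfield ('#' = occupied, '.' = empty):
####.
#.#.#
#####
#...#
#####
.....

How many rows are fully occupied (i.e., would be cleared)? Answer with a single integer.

Check each row:
  row 0: 1 empty cell -> not full
  row 1: 2 empty cells -> not full
  row 2: 0 empty cells -> FULL (clear)
  row 3: 3 empty cells -> not full
  row 4: 0 empty cells -> FULL (clear)
  row 5: 5 empty cells -> not full
Total rows cleared: 2

Answer: 2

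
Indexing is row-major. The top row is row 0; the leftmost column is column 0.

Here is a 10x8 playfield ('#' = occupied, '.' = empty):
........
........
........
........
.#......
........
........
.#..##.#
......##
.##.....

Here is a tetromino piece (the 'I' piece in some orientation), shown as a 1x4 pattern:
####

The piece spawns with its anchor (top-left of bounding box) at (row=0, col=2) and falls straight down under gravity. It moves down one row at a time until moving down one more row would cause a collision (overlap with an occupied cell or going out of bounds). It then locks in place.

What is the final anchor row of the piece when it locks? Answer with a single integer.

Spawn at (row=0, col=2). Try each row:
  row 0: fits
  row 1: fits
  row 2: fits
  row 3: fits
  row 4: fits
  row 5: fits
  row 6: fits
  row 7: blocked -> lock at row 6

Answer: 6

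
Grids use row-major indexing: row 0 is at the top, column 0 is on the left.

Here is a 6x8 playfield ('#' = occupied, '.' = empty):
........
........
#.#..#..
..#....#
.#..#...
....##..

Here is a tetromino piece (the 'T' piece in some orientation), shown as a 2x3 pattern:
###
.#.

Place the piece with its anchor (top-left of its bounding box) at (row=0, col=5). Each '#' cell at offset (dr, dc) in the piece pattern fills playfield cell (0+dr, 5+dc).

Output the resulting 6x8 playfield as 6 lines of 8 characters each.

Answer: .....###
......#.
#.#..#..
..#....#
.#..#...
....##..

Derivation:
Fill (0+0,5+0) = (0,5)
Fill (0+0,5+1) = (0,6)
Fill (0+0,5+2) = (0,7)
Fill (0+1,5+1) = (1,6)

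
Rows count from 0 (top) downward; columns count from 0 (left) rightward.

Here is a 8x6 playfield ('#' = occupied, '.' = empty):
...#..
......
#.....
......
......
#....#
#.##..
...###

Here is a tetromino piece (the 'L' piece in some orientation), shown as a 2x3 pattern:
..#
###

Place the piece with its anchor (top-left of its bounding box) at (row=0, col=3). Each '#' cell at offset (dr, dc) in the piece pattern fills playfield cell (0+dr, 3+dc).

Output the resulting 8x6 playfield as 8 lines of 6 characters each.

Answer: ...#.#
...###
#.....
......
......
#....#
#.##..
...###

Derivation:
Fill (0+0,3+2) = (0,5)
Fill (0+1,3+0) = (1,3)
Fill (0+1,3+1) = (1,4)
Fill (0+1,3+2) = (1,5)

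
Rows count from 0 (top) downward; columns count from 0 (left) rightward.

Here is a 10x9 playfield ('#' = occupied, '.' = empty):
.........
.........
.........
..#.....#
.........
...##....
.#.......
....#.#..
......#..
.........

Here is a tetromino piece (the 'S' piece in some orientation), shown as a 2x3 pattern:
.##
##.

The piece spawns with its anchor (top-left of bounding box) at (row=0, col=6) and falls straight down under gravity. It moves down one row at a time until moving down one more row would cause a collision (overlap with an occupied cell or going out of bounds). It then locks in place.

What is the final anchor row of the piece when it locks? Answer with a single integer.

Spawn at (row=0, col=6). Try each row:
  row 0: fits
  row 1: fits
  row 2: fits
  row 3: blocked -> lock at row 2

Answer: 2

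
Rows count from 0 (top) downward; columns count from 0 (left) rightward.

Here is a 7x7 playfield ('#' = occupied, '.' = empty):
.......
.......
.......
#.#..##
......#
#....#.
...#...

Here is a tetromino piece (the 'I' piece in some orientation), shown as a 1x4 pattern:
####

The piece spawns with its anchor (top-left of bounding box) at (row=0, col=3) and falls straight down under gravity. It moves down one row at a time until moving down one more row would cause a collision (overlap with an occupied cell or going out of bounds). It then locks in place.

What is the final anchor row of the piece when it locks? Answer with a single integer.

Spawn at (row=0, col=3). Try each row:
  row 0: fits
  row 1: fits
  row 2: fits
  row 3: blocked -> lock at row 2

Answer: 2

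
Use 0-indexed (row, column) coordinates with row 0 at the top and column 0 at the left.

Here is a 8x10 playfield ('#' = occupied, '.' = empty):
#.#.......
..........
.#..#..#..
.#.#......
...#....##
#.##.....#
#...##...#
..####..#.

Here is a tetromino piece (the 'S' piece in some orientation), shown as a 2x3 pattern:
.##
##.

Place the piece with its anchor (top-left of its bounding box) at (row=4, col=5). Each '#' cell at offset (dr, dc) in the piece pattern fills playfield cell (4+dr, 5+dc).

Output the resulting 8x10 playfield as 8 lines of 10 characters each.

Fill (4+0,5+1) = (4,6)
Fill (4+0,5+2) = (4,7)
Fill (4+1,5+0) = (5,5)
Fill (4+1,5+1) = (5,6)

Answer: #.#.......
..........
.#..#..#..
.#.#......
...#..####
#.##.##..#
#...##...#
..####..#.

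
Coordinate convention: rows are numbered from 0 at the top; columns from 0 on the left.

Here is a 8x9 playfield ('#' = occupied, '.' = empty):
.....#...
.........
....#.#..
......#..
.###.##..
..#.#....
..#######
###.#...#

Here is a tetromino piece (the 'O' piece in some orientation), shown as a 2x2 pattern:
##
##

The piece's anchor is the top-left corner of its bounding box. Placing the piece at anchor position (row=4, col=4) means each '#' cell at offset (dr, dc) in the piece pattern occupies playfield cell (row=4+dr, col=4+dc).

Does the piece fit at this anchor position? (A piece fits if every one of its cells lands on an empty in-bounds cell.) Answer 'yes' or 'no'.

Check each piece cell at anchor (4, 4):
  offset (0,0) -> (4,4): empty -> OK
  offset (0,1) -> (4,5): occupied ('#') -> FAIL
  offset (1,0) -> (5,4): occupied ('#') -> FAIL
  offset (1,1) -> (5,5): empty -> OK
All cells valid: no

Answer: no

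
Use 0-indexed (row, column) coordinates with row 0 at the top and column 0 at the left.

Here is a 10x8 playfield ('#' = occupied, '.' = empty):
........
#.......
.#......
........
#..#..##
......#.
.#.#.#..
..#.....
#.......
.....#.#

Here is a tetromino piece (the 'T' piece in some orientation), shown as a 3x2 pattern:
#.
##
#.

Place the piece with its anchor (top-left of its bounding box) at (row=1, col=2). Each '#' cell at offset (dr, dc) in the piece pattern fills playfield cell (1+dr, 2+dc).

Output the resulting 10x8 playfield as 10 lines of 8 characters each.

Answer: ........
#.#.....
.###....
..#.....
#..#..##
......#.
.#.#.#..
..#.....
#.......
.....#.#

Derivation:
Fill (1+0,2+0) = (1,2)
Fill (1+1,2+0) = (2,2)
Fill (1+1,2+1) = (2,3)
Fill (1+2,2+0) = (3,2)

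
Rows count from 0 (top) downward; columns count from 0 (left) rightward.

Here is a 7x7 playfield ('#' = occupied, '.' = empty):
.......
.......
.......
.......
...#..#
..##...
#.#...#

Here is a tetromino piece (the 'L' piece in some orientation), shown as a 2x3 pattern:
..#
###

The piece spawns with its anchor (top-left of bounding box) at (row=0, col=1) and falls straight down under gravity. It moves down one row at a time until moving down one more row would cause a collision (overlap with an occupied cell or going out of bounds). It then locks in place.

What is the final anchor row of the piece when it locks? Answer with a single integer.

Answer: 2

Derivation:
Spawn at (row=0, col=1). Try each row:
  row 0: fits
  row 1: fits
  row 2: fits
  row 3: blocked -> lock at row 2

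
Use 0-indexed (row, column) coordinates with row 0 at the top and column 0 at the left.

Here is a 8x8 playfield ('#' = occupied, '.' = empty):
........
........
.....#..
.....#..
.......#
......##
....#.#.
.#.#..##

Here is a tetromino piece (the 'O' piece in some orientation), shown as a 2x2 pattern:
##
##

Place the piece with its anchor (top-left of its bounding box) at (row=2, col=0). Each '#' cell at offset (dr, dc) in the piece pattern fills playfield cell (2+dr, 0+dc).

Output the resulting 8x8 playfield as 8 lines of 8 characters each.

Answer: ........
........
##...#..
##...#..
.......#
......##
....#.#.
.#.#..##

Derivation:
Fill (2+0,0+0) = (2,0)
Fill (2+0,0+1) = (2,1)
Fill (2+1,0+0) = (3,0)
Fill (2+1,0+1) = (3,1)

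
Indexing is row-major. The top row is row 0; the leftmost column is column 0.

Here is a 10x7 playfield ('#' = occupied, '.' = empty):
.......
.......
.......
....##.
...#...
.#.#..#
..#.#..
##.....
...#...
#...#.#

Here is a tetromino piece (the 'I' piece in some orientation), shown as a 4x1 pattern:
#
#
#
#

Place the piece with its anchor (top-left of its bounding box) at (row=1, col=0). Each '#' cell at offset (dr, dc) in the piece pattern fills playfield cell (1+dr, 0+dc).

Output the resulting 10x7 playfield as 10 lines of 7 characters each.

Answer: .......
#......
#......
#...##.
#..#...
.#.#..#
..#.#..
##.....
...#...
#...#.#

Derivation:
Fill (1+0,0+0) = (1,0)
Fill (1+1,0+0) = (2,0)
Fill (1+2,0+0) = (3,0)
Fill (1+3,0+0) = (4,0)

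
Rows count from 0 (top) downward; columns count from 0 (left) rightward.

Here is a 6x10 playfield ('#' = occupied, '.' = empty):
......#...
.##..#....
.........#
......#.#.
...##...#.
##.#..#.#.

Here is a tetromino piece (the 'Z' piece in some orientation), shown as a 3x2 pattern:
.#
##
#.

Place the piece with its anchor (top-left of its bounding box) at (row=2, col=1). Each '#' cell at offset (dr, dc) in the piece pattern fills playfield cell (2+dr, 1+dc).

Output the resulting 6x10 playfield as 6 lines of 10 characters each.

Answer: ......#...
.##..#....
..#......#
.##...#.#.
.#.##...#.
##.#..#.#.

Derivation:
Fill (2+0,1+1) = (2,2)
Fill (2+1,1+0) = (3,1)
Fill (2+1,1+1) = (3,2)
Fill (2+2,1+0) = (4,1)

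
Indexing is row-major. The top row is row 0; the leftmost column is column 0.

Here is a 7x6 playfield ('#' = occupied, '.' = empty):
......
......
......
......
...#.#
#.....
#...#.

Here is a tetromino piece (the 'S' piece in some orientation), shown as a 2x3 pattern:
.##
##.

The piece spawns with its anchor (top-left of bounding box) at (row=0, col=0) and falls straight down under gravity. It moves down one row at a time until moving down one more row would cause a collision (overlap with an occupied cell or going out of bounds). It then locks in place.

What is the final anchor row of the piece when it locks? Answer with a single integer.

Answer: 3

Derivation:
Spawn at (row=0, col=0). Try each row:
  row 0: fits
  row 1: fits
  row 2: fits
  row 3: fits
  row 4: blocked -> lock at row 3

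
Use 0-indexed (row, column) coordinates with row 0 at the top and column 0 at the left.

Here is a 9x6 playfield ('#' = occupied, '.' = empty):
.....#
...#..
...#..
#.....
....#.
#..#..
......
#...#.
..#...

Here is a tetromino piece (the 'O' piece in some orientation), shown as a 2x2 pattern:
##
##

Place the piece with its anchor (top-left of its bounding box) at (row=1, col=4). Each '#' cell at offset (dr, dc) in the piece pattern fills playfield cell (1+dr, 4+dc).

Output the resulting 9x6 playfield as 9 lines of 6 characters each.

Fill (1+0,4+0) = (1,4)
Fill (1+0,4+1) = (1,5)
Fill (1+1,4+0) = (2,4)
Fill (1+1,4+1) = (2,5)

Answer: .....#
...###
...###
#.....
....#.
#..#..
......
#...#.
..#...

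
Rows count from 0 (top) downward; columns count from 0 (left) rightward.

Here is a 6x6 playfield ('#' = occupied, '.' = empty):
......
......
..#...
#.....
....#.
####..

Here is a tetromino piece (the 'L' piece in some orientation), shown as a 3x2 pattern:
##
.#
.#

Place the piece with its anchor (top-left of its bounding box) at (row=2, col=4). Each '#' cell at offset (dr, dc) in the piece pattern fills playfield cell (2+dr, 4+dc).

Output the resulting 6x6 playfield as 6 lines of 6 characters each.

Fill (2+0,4+0) = (2,4)
Fill (2+0,4+1) = (2,5)
Fill (2+1,4+1) = (3,5)
Fill (2+2,4+1) = (4,5)

Answer: ......
......
..#.##
#....#
....##
####..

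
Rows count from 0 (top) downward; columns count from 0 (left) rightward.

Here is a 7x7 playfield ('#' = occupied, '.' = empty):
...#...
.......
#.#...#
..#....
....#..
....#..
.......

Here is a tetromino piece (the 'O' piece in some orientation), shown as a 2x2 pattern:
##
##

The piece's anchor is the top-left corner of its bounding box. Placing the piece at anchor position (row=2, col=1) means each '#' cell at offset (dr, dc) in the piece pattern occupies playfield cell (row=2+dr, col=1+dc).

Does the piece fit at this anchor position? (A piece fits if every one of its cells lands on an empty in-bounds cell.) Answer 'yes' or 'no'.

Check each piece cell at anchor (2, 1):
  offset (0,0) -> (2,1): empty -> OK
  offset (0,1) -> (2,2): occupied ('#') -> FAIL
  offset (1,0) -> (3,1): empty -> OK
  offset (1,1) -> (3,2): occupied ('#') -> FAIL
All cells valid: no

Answer: no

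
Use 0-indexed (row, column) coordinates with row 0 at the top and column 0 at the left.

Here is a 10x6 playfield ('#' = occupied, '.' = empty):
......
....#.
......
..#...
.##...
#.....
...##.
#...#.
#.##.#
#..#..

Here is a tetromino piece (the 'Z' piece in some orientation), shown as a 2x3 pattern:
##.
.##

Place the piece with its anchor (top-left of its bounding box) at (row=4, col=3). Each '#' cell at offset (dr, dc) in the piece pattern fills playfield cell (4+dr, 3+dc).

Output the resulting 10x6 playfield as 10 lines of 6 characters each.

Fill (4+0,3+0) = (4,3)
Fill (4+0,3+1) = (4,4)
Fill (4+1,3+1) = (5,4)
Fill (4+1,3+2) = (5,5)

Answer: ......
....#.
......
..#...
.####.
#...##
...##.
#...#.
#.##.#
#..#..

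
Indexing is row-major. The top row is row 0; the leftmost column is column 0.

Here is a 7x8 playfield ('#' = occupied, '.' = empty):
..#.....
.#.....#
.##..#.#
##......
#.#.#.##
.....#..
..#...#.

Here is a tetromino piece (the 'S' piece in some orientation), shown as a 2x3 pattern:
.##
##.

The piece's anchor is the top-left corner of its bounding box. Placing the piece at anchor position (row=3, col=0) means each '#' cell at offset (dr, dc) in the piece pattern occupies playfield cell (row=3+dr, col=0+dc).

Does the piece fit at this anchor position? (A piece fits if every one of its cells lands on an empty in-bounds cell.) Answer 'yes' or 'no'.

Check each piece cell at anchor (3, 0):
  offset (0,1) -> (3,1): occupied ('#') -> FAIL
  offset (0,2) -> (3,2): empty -> OK
  offset (1,0) -> (4,0): occupied ('#') -> FAIL
  offset (1,1) -> (4,1): empty -> OK
All cells valid: no

Answer: no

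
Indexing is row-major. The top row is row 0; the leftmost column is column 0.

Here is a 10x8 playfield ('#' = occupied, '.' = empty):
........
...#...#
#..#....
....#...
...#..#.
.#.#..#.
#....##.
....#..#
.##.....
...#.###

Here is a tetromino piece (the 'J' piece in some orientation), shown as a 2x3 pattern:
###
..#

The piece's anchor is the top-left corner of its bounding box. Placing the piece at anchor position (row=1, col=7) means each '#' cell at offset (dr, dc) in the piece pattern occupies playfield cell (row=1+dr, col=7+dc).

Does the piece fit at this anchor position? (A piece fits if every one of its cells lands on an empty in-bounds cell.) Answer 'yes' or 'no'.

Check each piece cell at anchor (1, 7):
  offset (0,0) -> (1,7): occupied ('#') -> FAIL
  offset (0,1) -> (1,8): out of bounds -> FAIL
  offset (0,2) -> (1,9): out of bounds -> FAIL
  offset (1,2) -> (2,9): out of bounds -> FAIL
All cells valid: no

Answer: no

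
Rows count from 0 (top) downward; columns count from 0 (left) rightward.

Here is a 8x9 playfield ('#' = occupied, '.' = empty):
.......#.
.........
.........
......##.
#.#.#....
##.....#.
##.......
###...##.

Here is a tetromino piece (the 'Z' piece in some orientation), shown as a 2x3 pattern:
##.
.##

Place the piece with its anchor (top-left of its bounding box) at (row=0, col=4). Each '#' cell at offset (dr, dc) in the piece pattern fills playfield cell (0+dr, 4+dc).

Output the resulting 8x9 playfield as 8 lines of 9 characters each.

Answer: ....##.#.
.....##..
.........
......##.
#.#.#....
##.....#.
##.......
###...##.

Derivation:
Fill (0+0,4+0) = (0,4)
Fill (0+0,4+1) = (0,5)
Fill (0+1,4+1) = (1,5)
Fill (0+1,4+2) = (1,6)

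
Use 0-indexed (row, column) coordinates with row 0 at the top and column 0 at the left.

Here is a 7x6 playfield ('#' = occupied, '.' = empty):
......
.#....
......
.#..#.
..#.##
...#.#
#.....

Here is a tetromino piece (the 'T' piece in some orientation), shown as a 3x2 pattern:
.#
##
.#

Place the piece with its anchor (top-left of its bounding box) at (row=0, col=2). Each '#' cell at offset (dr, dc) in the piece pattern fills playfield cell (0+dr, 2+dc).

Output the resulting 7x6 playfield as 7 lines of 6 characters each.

Fill (0+0,2+1) = (0,3)
Fill (0+1,2+0) = (1,2)
Fill (0+1,2+1) = (1,3)
Fill (0+2,2+1) = (2,3)

Answer: ...#..
.###..
...#..
.#..#.
..#.##
...#.#
#.....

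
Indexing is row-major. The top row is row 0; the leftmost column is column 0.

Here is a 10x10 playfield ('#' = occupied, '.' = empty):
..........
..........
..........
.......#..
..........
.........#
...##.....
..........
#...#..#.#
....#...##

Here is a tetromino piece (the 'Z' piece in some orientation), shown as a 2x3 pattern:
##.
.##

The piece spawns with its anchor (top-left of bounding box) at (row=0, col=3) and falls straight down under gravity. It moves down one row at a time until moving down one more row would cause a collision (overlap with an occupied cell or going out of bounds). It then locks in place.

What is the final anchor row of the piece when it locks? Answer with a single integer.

Answer: 4

Derivation:
Spawn at (row=0, col=3). Try each row:
  row 0: fits
  row 1: fits
  row 2: fits
  row 3: fits
  row 4: fits
  row 5: blocked -> lock at row 4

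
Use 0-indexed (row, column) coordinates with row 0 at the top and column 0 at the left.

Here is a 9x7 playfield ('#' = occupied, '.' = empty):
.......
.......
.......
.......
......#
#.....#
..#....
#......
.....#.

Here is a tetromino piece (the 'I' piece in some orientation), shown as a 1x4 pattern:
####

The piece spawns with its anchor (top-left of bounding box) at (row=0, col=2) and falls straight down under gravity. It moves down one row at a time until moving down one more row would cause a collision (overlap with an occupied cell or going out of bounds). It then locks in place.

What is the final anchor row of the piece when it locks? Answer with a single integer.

Spawn at (row=0, col=2). Try each row:
  row 0: fits
  row 1: fits
  row 2: fits
  row 3: fits
  row 4: fits
  row 5: fits
  row 6: blocked -> lock at row 5

Answer: 5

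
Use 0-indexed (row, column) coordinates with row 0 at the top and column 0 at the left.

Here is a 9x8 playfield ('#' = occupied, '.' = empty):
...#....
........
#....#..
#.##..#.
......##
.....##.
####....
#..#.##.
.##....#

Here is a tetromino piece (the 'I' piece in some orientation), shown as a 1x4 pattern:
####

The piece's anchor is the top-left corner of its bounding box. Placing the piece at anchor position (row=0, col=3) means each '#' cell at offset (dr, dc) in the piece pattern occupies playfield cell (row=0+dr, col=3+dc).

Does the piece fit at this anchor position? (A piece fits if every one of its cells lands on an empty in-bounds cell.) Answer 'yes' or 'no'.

Check each piece cell at anchor (0, 3):
  offset (0,0) -> (0,3): occupied ('#') -> FAIL
  offset (0,1) -> (0,4): empty -> OK
  offset (0,2) -> (0,5): empty -> OK
  offset (0,3) -> (0,6): empty -> OK
All cells valid: no

Answer: no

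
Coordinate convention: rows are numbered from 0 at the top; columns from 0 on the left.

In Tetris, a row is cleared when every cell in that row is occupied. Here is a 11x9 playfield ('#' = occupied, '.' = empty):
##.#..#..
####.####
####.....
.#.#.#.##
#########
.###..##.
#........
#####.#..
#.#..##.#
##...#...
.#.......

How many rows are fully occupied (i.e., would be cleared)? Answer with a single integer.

Answer: 1

Derivation:
Check each row:
  row 0: 5 empty cells -> not full
  row 1: 1 empty cell -> not full
  row 2: 5 empty cells -> not full
  row 3: 4 empty cells -> not full
  row 4: 0 empty cells -> FULL (clear)
  row 5: 4 empty cells -> not full
  row 6: 8 empty cells -> not full
  row 7: 3 empty cells -> not full
  row 8: 4 empty cells -> not full
  row 9: 6 empty cells -> not full
  row 10: 8 empty cells -> not full
Total rows cleared: 1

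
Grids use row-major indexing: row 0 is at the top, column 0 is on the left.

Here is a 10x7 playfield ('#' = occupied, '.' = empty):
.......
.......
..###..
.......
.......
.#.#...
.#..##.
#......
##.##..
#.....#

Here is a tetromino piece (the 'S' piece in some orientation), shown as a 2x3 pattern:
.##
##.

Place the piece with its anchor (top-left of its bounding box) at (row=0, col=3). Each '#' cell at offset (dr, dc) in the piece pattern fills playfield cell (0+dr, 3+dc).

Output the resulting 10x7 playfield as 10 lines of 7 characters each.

Fill (0+0,3+1) = (0,4)
Fill (0+0,3+2) = (0,5)
Fill (0+1,3+0) = (1,3)
Fill (0+1,3+1) = (1,4)

Answer: ....##.
...##..
..###..
.......
.......
.#.#...
.#..##.
#......
##.##..
#.....#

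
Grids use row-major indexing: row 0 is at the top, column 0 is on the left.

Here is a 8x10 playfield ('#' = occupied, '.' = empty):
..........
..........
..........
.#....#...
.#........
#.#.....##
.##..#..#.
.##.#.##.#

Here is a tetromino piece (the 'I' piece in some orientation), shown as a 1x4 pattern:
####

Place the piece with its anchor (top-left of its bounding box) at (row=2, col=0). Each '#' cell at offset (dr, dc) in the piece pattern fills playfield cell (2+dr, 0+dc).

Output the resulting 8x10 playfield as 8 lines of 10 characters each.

Fill (2+0,0+0) = (2,0)
Fill (2+0,0+1) = (2,1)
Fill (2+0,0+2) = (2,2)
Fill (2+0,0+3) = (2,3)

Answer: ..........
..........
####......
.#....#...
.#........
#.#.....##
.##..#..#.
.##.#.##.#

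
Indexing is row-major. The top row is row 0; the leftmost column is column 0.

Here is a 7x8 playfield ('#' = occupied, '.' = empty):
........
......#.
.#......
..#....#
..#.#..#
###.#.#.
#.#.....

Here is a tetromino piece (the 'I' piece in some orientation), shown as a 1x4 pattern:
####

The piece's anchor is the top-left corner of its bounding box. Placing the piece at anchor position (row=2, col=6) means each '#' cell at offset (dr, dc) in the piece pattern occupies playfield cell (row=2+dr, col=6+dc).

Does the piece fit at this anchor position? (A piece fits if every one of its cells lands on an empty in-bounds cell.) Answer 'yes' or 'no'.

Check each piece cell at anchor (2, 6):
  offset (0,0) -> (2,6): empty -> OK
  offset (0,1) -> (2,7): empty -> OK
  offset (0,2) -> (2,8): out of bounds -> FAIL
  offset (0,3) -> (2,9): out of bounds -> FAIL
All cells valid: no

Answer: no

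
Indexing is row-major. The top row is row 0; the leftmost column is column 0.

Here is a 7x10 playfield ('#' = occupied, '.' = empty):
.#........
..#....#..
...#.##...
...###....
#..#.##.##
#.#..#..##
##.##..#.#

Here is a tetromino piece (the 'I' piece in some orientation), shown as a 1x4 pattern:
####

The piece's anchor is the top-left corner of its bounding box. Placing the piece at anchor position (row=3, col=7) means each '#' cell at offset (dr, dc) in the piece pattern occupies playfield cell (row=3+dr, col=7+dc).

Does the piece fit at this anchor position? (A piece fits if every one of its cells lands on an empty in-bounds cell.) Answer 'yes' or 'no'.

Check each piece cell at anchor (3, 7):
  offset (0,0) -> (3,7): empty -> OK
  offset (0,1) -> (3,8): empty -> OK
  offset (0,2) -> (3,9): empty -> OK
  offset (0,3) -> (3,10): out of bounds -> FAIL
All cells valid: no

Answer: no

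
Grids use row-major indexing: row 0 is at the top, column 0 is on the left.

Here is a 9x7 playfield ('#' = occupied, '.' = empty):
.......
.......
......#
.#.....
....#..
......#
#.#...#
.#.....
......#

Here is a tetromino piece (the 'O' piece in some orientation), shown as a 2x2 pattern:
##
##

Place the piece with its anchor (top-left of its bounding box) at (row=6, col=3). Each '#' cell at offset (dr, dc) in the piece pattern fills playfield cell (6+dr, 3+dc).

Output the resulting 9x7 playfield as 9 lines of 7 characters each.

Fill (6+0,3+0) = (6,3)
Fill (6+0,3+1) = (6,4)
Fill (6+1,3+0) = (7,3)
Fill (6+1,3+1) = (7,4)

Answer: .......
.......
......#
.#.....
....#..
......#
#.###.#
.#.##..
......#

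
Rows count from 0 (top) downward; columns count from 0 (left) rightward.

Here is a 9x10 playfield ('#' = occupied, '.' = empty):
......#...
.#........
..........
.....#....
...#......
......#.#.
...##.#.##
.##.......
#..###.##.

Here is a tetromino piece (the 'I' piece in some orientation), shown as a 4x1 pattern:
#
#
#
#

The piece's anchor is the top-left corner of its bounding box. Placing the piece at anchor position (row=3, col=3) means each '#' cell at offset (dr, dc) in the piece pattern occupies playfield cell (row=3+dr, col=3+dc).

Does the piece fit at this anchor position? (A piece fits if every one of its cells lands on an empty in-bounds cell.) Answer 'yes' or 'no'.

Answer: no

Derivation:
Check each piece cell at anchor (3, 3):
  offset (0,0) -> (3,3): empty -> OK
  offset (1,0) -> (4,3): occupied ('#') -> FAIL
  offset (2,0) -> (5,3): empty -> OK
  offset (3,0) -> (6,3): occupied ('#') -> FAIL
All cells valid: no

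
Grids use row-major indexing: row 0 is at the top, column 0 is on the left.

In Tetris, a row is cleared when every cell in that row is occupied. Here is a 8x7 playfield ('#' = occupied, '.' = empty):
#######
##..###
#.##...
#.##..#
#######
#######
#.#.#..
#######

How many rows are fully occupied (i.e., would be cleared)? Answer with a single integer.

Answer: 4

Derivation:
Check each row:
  row 0: 0 empty cells -> FULL (clear)
  row 1: 2 empty cells -> not full
  row 2: 4 empty cells -> not full
  row 3: 3 empty cells -> not full
  row 4: 0 empty cells -> FULL (clear)
  row 5: 0 empty cells -> FULL (clear)
  row 6: 4 empty cells -> not full
  row 7: 0 empty cells -> FULL (clear)
Total rows cleared: 4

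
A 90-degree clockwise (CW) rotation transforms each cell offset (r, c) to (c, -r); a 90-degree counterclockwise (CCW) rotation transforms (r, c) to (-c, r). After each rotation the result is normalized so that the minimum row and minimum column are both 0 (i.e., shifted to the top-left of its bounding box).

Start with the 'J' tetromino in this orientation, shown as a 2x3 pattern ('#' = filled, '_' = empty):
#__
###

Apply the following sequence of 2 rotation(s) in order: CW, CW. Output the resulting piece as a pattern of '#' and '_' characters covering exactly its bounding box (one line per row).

Start:
#__
###
After rotation 1 (CW):
##
#_
#_
After rotation 2 (CW):
###
__#

Answer: ###
__#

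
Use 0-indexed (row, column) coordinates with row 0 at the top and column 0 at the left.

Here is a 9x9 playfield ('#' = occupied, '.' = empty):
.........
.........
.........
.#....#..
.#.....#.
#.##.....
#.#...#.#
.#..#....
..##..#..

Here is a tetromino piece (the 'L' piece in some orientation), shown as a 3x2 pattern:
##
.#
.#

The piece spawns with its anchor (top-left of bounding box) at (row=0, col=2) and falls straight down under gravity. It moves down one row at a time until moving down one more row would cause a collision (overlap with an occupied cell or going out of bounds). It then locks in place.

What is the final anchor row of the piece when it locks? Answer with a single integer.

Answer: 2

Derivation:
Spawn at (row=0, col=2). Try each row:
  row 0: fits
  row 1: fits
  row 2: fits
  row 3: blocked -> lock at row 2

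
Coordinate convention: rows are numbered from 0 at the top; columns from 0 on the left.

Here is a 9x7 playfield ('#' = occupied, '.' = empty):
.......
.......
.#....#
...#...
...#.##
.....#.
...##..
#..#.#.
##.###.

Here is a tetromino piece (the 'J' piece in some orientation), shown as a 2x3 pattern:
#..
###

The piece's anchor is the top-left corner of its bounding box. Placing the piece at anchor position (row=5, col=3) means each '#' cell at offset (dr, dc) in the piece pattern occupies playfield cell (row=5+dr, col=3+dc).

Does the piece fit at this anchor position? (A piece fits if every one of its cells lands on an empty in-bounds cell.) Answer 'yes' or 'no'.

Answer: no

Derivation:
Check each piece cell at anchor (5, 3):
  offset (0,0) -> (5,3): empty -> OK
  offset (1,0) -> (6,3): occupied ('#') -> FAIL
  offset (1,1) -> (6,4): occupied ('#') -> FAIL
  offset (1,2) -> (6,5): empty -> OK
All cells valid: no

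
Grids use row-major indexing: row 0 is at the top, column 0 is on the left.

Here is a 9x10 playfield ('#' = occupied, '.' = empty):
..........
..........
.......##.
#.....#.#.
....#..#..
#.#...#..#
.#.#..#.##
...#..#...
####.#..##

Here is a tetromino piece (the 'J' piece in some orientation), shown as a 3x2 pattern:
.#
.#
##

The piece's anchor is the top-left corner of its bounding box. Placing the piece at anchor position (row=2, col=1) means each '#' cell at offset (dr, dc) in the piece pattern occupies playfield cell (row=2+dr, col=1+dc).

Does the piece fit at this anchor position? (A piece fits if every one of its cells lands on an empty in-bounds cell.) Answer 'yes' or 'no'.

Check each piece cell at anchor (2, 1):
  offset (0,1) -> (2,2): empty -> OK
  offset (1,1) -> (3,2): empty -> OK
  offset (2,0) -> (4,1): empty -> OK
  offset (2,1) -> (4,2): empty -> OK
All cells valid: yes

Answer: yes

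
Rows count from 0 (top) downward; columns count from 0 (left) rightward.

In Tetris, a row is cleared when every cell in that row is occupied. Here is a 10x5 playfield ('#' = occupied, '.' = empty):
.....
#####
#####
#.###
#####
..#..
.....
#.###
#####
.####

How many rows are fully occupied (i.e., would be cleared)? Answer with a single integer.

Answer: 4

Derivation:
Check each row:
  row 0: 5 empty cells -> not full
  row 1: 0 empty cells -> FULL (clear)
  row 2: 0 empty cells -> FULL (clear)
  row 3: 1 empty cell -> not full
  row 4: 0 empty cells -> FULL (clear)
  row 5: 4 empty cells -> not full
  row 6: 5 empty cells -> not full
  row 7: 1 empty cell -> not full
  row 8: 0 empty cells -> FULL (clear)
  row 9: 1 empty cell -> not full
Total rows cleared: 4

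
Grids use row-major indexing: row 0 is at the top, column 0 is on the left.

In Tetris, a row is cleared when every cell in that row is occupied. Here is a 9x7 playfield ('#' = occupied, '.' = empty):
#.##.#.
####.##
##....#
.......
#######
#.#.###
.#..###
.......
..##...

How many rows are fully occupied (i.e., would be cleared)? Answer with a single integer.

Check each row:
  row 0: 3 empty cells -> not full
  row 1: 1 empty cell -> not full
  row 2: 4 empty cells -> not full
  row 3: 7 empty cells -> not full
  row 4: 0 empty cells -> FULL (clear)
  row 5: 2 empty cells -> not full
  row 6: 3 empty cells -> not full
  row 7: 7 empty cells -> not full
  row 8: 5 empty cells -> not full
Total rows cleared: 1

Answer: 1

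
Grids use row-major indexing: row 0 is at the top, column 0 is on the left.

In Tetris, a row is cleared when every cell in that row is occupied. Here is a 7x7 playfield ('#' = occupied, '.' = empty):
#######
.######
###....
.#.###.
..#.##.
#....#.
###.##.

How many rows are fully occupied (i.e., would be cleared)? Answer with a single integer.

Check each row:
  row 0: 0 empty cells -> FULL (clear)
  row 1: 1 empty cell -> not full
  row 2: 4 empty cells -> not full
  row 3: 3 empty cells -> not full
  row 4: 4 empty cells -> not full
  row 5: 5 empty cells -> not full
  row 6: 2 empty cells -> not full
Total rows cleared: 1

Answer: 1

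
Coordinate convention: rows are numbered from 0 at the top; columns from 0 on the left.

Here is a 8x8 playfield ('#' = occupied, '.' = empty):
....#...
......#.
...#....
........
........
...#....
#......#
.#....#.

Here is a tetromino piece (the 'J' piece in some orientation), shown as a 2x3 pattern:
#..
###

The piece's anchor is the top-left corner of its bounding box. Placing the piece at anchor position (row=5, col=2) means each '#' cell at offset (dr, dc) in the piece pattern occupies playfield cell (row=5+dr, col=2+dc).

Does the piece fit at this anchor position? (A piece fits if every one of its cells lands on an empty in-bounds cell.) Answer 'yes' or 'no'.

Check each piece cell at anchor (5, 2):
  offset (0,0) -> (5,2): empty -> OK
  offset (1,0) -> (6,2): empty -> OK
  offset (1,1) -> (6,3): empty -> OK
  offset (1,2) -> (6,4): empty -> OK
All cells valid: yes

Answer: yes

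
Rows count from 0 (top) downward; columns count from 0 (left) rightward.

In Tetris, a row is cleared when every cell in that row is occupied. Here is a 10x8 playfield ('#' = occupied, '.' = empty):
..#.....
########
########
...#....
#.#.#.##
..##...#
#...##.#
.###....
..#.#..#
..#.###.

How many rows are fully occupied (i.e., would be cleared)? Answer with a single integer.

Answer: 2

Derivation:
Check each row:
  row 0: 7 empty cells -> not full
  row 1: 0 empty cells -> FULL (clear)
  row 2: 0 empty cells -> FULL (clear)
  row 3: 7 empty cells -> not full
  row 4: 3 empty cells -> not full
  row 5: 5 empty cells -> not full
  row 6: 4 empty cells -> not full
  row 7: 5 empty cells -> not full
  row 8: 5 empty cells -> not full
  row 9: 4 empty cells -> not full
Total rows cleared: 2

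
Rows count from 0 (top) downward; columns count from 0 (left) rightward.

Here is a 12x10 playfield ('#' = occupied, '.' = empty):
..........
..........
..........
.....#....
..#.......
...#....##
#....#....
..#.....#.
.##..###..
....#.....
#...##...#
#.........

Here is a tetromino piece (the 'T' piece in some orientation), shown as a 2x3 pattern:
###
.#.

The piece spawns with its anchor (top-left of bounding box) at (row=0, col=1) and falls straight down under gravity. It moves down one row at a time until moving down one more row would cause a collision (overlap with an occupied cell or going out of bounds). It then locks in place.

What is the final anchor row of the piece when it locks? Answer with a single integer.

Answer: 2

Derivation:
Spawn at (row=0, col=1). Try each row:
  row 0: fits
  row 1: fits
  row 2: fits
  row 3: blocked -> lock at row 2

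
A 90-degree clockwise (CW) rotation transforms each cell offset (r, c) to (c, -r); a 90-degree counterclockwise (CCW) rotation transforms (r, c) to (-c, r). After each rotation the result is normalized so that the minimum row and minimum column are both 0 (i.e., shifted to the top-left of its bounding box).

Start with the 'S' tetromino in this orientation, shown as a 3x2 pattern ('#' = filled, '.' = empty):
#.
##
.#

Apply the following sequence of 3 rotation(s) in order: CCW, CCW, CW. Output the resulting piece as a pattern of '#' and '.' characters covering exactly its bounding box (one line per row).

Start:
#.
##
.#
After rotation 1 (CCW):
.##
##.
After rotation 2 (CCW):
#.
##
.#
After rotation 3 (CW):
.##
##.

Answer: .##
##.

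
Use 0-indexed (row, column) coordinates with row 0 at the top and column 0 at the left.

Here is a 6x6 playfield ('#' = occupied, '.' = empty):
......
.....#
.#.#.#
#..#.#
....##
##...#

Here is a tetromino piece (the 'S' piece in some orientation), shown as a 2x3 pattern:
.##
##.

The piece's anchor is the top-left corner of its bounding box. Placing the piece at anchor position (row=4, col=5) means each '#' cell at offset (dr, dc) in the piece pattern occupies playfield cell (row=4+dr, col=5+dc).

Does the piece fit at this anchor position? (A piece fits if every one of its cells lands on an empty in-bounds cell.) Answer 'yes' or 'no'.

Answer: no

Derivation:
Check each piece cell at anchor (4, 5):
  offset (0,1) -> (4,6): out of bounds -> FAIL
  offset (0,2) -> (4,7): out of bounds -> FAIL
  offset (1,0) -> (5,5): occupied ('#') -> FAIL
  offset (1,1) -> (5,6): out of bounds -> FAIL
All cells valid: no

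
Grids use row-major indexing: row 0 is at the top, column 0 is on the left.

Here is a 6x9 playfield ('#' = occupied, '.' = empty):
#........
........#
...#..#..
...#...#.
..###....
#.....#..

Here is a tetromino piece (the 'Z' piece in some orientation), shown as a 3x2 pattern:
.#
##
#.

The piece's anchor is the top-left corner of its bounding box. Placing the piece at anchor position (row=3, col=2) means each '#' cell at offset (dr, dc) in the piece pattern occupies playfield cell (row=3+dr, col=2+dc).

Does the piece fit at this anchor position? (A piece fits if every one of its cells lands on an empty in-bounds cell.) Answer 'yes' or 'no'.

Check each piece cell at anchor (3, 2):
  offset (0,1) -> (3,3): occupied ('#') -> FAIL
  offset (1,0) -> (4,2): occupied ('#') -> FAIL
  offset (1,1) -> (4,3): occupied ('#') -> FAIL
  offset (2,0) -> (5,2): empty -> OK
All cells valid: no

Answer: no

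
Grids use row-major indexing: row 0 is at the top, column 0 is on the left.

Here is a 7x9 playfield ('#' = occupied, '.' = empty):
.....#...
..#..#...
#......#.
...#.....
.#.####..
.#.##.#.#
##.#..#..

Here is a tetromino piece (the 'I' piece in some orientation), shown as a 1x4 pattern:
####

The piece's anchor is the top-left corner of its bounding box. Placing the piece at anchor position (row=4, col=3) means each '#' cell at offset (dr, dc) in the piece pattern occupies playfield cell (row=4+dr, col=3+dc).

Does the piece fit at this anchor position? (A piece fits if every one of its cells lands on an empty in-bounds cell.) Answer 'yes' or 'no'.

Answer: no

Derivation:
Check each piece cell at anchor (4, 3):
  offset (0,0) -> (4,3): occupied ('#') -> FAIL
  offset (0,1) -> (4,4): occupied ('#') -> FAIL
  offset (0,2) -> (4,5): occupied ('#') -> FAIL
  offset (0,3) -> (4,6): occupied ('#') -> FAIL
All cells valid: no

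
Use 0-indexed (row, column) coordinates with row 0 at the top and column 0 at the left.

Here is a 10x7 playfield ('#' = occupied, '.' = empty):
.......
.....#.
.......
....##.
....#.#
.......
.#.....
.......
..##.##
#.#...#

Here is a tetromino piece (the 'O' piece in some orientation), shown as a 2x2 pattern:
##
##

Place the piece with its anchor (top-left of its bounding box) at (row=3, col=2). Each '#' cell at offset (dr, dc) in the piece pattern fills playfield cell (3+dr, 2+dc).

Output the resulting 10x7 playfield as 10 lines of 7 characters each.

Answer: .......
.....#.
.......
..####.
..###.#
.......
.#.....
.......
..##.##
#.#...#

Derivation:
Fill (3+0,2+0) = (3,2)
Fill (3+0,2+1) = (3,3)
Fill (3+1,2+0) = (4,2)
Fill (3+1,2+1) = (4,3)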